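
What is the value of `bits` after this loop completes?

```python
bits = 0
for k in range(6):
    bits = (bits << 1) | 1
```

Build 6 consecutive 1-bits: 0b111111
`bits` takes the values: 0 → 1 → 3 → 7 → 15 → 31 → 63

Answer: 63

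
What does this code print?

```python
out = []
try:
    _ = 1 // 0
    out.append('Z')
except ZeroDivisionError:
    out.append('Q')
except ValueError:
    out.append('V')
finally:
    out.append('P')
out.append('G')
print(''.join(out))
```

Execution trace: 'Q' (except ZeroDivisionError) → 'P' (finally) → 'G' (after the try/except). Output: QPG

Answer: QPG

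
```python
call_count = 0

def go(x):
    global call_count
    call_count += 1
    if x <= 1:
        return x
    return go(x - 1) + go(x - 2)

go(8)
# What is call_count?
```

Calls(x) = 1 + Calls(x-1) + Calls(x-2); Calls(0)=Calls(1)=1. For x=8 this gives 67.

Answer: 67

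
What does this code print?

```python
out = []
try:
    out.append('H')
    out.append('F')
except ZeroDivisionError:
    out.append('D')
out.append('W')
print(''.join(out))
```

Execution trace: 'H' (try body) → 'F' (try body, no exception) → 'W' (after the try/except). Output: HFW

Answer: HFW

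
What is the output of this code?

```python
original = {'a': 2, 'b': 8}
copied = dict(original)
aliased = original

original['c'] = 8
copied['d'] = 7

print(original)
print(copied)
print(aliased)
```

Key concept: dict() creates copy, assignment creates alias.
Step by step:
`original = {'a': 2, 'b': 8}` → original = {'a': 2, 'b': 8}
`copied = dict(original)` → copied = {'a': 2, 'b': 8}
`aliased = original` → aliased = {'a': 2, 'b': 8} (same object as original)
`original['c'] = 8` → original = {'a': 2, 'b': 8, 'c': 8} (same object as aliased); aliased = {'a': 2, 'b': 8, 'c': 8} (same object as original)
`copied['d'] = 7` → copied = {'a': 2, 'b': 8, 'd': 7}
`print(original)` → prints {'a': 2, 'b': 8, 'c': 8}
`print(copied)` → prints {'a': 2, 'b': 8, 'd': 7}
`print(aliased)` → prints {'a': 2, 'b': 8, 'c': 8}

Answer:
{'a': 2, 'b': 8, 'c': 8}
{'a': 2, 'b': 8, 'd': 7}
{'a': 2, 'b': 8, 'c': 8}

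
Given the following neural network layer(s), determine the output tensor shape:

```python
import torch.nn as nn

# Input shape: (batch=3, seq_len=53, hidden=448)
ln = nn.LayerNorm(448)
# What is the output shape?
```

Input: (3, 53, 448) -> Output: (3, 53, 448)

Answer: (3, 53, 448)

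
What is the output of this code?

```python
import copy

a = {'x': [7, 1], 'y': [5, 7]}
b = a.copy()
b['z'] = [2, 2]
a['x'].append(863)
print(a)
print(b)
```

Key concept: shallow copy of dict with mutable values.
Step by step:
`a = {'x': [7, 1], 'y': [5, 7]}` → a = {'x': [7, 1], 'y': [5, 7]}
`b = a.copy()` → b = {'x': [7, 1], 'y': [5, 7]}
`b['z'] = [2, 2]` → b = {'x': [7, 1], 'y': [5, 7], 'z': [2, 2]}
`a['x'].append(863)` → a = {'x': [7, 1, 863], 'y': [5, 7]}; b = {'x': [7, 1, 863], 'y': [5, 7], 'z': [2, 2]}
`print(a)` → prints {'x': [7, 1, 863], 'y': [5, 7]}
`print(b)` → prints {'x': [7, 1, 863], 'y': [5, 7], 'z': [2, 2]}

Answer:
{'x': [7, 1, 863], 'y': [5, 7]}
{'x': [7, 1, 863], 'y': [5, 7], 'z': [2, 2]}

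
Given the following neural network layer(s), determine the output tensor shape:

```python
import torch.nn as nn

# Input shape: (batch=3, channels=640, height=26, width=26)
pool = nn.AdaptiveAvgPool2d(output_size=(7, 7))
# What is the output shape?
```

Input: (3, 640, 26, 26) -> Output: (3, 640, 7, 7)

Answer: (3, 640, 7, 7)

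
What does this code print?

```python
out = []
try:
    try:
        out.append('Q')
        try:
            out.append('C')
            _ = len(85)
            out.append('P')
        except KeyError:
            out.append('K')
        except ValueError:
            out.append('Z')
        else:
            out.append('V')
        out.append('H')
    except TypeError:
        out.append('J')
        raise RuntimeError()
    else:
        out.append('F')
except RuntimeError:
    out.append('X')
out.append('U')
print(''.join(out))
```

Execution trace: 'Q' (try body) → 'C' (inner try body) → 'J' (except TypeError) → 'X' (outer except RuntimeError) → 'U' (after the try/except). Output: QCJXU

Answer: QCJXU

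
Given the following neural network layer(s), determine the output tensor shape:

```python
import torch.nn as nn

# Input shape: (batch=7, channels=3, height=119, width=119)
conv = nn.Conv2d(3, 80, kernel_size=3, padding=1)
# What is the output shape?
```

Input: (7, 3, 119, 119) -> Output: (7, 80, 119, 119)

Answer: (7, 80, 119, 119)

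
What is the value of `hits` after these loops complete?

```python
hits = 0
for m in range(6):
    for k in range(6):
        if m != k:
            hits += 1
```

6² - 6 (exclude diagonal)
`hits` takes the values: 0 → 1 → 2 → 3 → 4 → 5 → 6 → 7 → 8 → 9 → 10 → 11 → 12 → 13 → 14 → 15 → 16 → 17 → 18 → 19 → 20 → 21 → 22 → 23 → 24 → 25 → 26 → 27 → 28 → 29 → 30

Answer: 30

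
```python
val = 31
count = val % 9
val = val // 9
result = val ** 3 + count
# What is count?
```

Trace:
`val = 31` → val = 31
`count = val % 9` → count = 4
`val = val // 9` → val = 3
`result = val ** 3 + count` → result = 31
So count = 4

Answer: 4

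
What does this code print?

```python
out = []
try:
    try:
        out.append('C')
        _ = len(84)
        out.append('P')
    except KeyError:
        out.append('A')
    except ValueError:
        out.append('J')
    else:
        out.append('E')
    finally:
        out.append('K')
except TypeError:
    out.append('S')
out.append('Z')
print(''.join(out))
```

Execution trace: 'C' (try body) → 'K' (finally) → 'S' (outer except TypeError) → 'Z' (after the try/except). Output: CKSZ

Answer: CKSZ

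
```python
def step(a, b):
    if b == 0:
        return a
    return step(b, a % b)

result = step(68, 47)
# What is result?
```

step(68, 47) -> step(47, 21) -> step(21, 5) -> step(5, 1) -> step(1, 0) -> 1

Answer: 1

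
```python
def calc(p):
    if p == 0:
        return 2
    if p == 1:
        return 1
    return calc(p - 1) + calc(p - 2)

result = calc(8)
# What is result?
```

Build up from base cases: calc(0)=2, calc(1)=1, calc(2)=3, calc(3)=4, calc(4)=7, calc(5)=11, calc(6)=18, ..., calc(8)=47

Answer: 47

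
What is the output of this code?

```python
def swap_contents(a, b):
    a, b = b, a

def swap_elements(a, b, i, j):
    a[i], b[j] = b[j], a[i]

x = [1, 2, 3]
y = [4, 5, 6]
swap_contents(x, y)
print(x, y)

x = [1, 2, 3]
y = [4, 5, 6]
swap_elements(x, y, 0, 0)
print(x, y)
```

Key concept: parameter rebinding vs mutation.
Step by step:
`x = [1, 2, 3]` → x = [1, 2, 3]
`y = [4, 5, 6]` → y = [4, 5, 6]
`swap_contents(x, y)` → no visible change to tracked variables
`print(x, y)` → prints [1, 2, 3] [4, 5, 6]
`x = [1, 2, 3]` → x = [1, 2, 3]
`y = [4, 5, 6]` → y = [4, 5, 6]
`swap_elements(x, y, 0, 0)` → x = [4, 2, 3]; y = [1, 5, 6]
`print(x, y)` → prints [4, 2, 3] [1, 5, 6]

Answer:
[1, 2, 3] [4, 5, 6]
[4, 2, 3] [1, 5, 6]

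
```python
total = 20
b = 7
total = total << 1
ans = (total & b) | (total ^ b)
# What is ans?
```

Trace:
`total = 20` → total = 20
`b = 7` → b = 7
`total = total << 1` → total = 40
`ans = (total & b) | (total ^ b)` → ans = 47
So ans = 47

Answer: 47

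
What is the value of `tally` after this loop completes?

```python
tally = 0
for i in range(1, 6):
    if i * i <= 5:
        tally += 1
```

Count numbers where i² ≤ 5
`tally` takes the values: 0 → 1 → 2

Answer: 2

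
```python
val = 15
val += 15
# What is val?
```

Trace:
`val = 15` → val = 15
`val += 15` → val = 30
So val = 30

Answer: 30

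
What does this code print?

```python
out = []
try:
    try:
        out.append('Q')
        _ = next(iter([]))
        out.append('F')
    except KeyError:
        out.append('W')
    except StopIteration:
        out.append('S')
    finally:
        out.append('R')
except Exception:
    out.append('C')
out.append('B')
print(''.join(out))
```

Execution trace: 'Q' (inner try body) → 'S' (inner except StopIteration) → 'R' (inner finally) → 'B' (after the try/except). Output: QSRB

Answer: QSRB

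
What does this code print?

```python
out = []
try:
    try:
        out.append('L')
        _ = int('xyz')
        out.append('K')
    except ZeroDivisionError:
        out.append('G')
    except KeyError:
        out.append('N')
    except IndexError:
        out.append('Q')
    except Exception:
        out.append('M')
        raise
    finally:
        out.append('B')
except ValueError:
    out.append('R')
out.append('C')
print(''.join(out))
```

Execution trace: 'L' (inner try body) → 'M' (inner except Exception) → 'B' (inner finally) → 'R' (outer except ValueError) → 'C' (after the try/except). Output: LMBRC

Answer: LMBRC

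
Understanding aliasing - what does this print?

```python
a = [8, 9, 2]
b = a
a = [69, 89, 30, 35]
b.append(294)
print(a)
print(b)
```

Key concept: rebinding vs mutation: a is rebound to a new list, b still points at the original.
Step by step:
`a = [8, 9, 2]` → a = [8, 9, 2]
`b = a` → b = [8, 9, 2] (same object as a)
`a = [69, 89, 30, 35]` → a = [69, 89, 30, 35]
`b.append(294)` → b = [8, 9, 2, 294]
`print(a)` → prints [69, 89, 30, 35]
`print(b)` → prints [8, 9, 2, 294]

Answer:
[69, 89, 30, 35]
[8, 9, 2, 294]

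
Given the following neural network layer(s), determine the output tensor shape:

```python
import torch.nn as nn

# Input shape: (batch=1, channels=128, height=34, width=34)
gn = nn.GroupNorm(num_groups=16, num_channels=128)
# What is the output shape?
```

Input: (1, 128, 34, 34) -> Output: (1, 128, 34, 34)

Answer: (1, 128, 34, 34)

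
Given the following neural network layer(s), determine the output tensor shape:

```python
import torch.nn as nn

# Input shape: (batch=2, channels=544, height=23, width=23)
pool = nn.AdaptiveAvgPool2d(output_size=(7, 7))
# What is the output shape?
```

Input: (2, 544, 23, 23) -> Output: (2, 544, 7, 7)

Answer: (2, 544, 7, 7)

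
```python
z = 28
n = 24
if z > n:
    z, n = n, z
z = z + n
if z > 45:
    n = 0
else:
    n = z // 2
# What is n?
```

Trace:
`z = 28` → z = 28
`n = 24` → n = 24
`if z > n: ...` → z > n is True → z = 24; n = 28
`z = z + n` → z = 52
`if z > 45: ...` → z > 45 is True → n = 0
So n = 0

Answer: 0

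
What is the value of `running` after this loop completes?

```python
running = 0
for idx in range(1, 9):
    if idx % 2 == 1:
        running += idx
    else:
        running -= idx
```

Add odd, subtract even
`running` takes the values: 0 → 1 → -1 → 2 → -2 → 3 → -3 → 4 → -4

Answer: -4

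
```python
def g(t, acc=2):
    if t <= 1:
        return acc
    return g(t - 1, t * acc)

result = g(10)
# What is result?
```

Accumulator trace (n, acc): (10, 2) -> (9, 20) -> (8, 180) -> (7, 1440) -> (6, 10080) -> (5, 60480) -> (4, 302400) -> (3, 1209600) -> (2, 3628800) -> (1, 7257600) -> return 7257600

Answer: 7257600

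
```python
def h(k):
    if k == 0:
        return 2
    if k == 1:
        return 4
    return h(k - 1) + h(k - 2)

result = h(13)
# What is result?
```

Build up from base cases: h(0)=2, h(1)=4, h(2)=6, h(3)=10, h(4)=16, h(5)=26, h(6)=42, ..., h(13)=1220

Answer: 1220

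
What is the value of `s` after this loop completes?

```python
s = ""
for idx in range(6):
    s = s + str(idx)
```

Concatenate digits 0 to 5
`s` takes the values: "" → "0" → "01" → "012" → "0123" → "01234" → "012345"

Answer: "012345"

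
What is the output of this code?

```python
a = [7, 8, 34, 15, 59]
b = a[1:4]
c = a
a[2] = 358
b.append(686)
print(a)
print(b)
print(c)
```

Key concept: slice vs alias.
Step by step:
`a = [7, 8, 34, 15, 59]` → a = [7, 8, 34, 15, 59]
`b = a[1:4]` → b = [8, 34, 15]
`c = a` → c = [7, 8, 34, 15, 59] (same object as a)
`a[2] = 358` → a = [7, 8, 358, 15, 59] (same object as c); c = [7, 8, 358, 15, 59] (same object as a)
`b.append(686)` → b = [8, 34, 15, 686]
`print(a)` → prints [7, 8, 358, 15, 59]
`print(b)` → prints [8, 34, 15, 686]
`print(c)` → prints [7, 8, 358, 15, 59]

Answer:
[7, 8, 358, 15, 59]
[8, 34, 15, 686]
[7, 8, 358, 15, 59]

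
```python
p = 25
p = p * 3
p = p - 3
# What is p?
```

Trace:
`p = 25` → p = 25
`p = p * 3` → p = 75
`p = p - 3` → p = 72
So p = 72

Answer: 72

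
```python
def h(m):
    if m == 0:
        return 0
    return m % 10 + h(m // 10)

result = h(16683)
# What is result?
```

Sum of digits of 16683: 3 + 8 + 6 + 6 + 1 = 24

Answer: 24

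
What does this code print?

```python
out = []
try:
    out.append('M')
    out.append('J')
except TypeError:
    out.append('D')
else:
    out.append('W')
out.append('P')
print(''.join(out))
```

Execution trace: 'M' (try body) → 'J' (try body, no exception) → 'W' (else) → 'P' (after the try/except). Output: MJWP

Answer: MJWP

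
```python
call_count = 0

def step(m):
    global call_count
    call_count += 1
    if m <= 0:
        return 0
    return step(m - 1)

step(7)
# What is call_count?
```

Linear recursion stepping by 1: 8 calls from m=7 down to ≤0.

Answer: 8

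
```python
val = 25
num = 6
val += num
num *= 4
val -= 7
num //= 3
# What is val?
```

Trace:
`val = 25` → val = 25
`num = 6` → num = 6
`val += num` → val = 31
`num *= 4` → num = 24
`val -= 7` → val = 24
`num //= 3` → num = 8
So val = 24

Answer: 24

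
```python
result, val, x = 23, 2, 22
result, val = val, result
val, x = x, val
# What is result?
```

Trace:
`result, val, x = 23, 2, 22` → result = 23; val = 2; x = 22
`result, val = val, result` → result = 2; val = 23
`val, x = x, val` → val = 22; x = 23
So result = 2

Answer: 2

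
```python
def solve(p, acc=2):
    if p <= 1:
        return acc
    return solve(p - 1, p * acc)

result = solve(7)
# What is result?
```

Accumulator trace (n, acc): (7, 2) -> (6, 14) -> (5, 84) -> (4, 420) -> (3, 1680) -> (2, 5040) -> (1, 10080) -> return 10080

Answer: 10080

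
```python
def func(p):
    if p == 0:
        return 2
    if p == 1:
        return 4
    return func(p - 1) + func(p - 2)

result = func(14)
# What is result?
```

Build up from base cases: func(0)=2, func(1)=4, func(2)=6, func(3)=10, func(4)=16, func(5)=26, func(6)=42, ..., func(14)=1974

Answer: 1974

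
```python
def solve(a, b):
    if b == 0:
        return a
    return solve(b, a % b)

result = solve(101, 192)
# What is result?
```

solve(101, 192) -> solve(192, 101) -> solve(101, 91) -> solve(91, 10) -> solve(10, 1) -> solve(1, 0) -> 1

Answer: 1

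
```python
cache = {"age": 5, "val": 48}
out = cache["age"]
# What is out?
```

Trace:
`cache = {"age": 5, "val": 48}` → cache = {'age': 5, 'val': 48}
`out = cache["age"]` → out = 5
So out = 5

Answer: 5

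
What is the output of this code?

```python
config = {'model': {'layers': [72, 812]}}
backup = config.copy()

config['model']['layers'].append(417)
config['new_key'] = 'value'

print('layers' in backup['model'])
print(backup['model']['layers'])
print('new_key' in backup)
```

Key concept: shallow copy gotcha with nested dict.
Step by step:
`config = {'model': {'layers': [72, 812]}}` → config = {'model': {'layers': [72, 812]}}
`backup = config.copy()` → backup = {'model': {'layers': [72, 812]}}
`config['model']['layers'].append(417)` → config = {'model': {'layers': [72, 812, 417]}}; backup = {'model': {'layers': [72, 812, 417]}}
`config['new_key'] = 'value'` → config = {'model': {'layers': [72, 812, 417]}, 'new_key': 'value'}
`print('layers' in backup['model'])` → prints True
`print(backup['model']['layers'])` → prints [72, 812, 417]
`print('new_key' in backup)` → prints False

Answer:
True
[72, 812, 417]
False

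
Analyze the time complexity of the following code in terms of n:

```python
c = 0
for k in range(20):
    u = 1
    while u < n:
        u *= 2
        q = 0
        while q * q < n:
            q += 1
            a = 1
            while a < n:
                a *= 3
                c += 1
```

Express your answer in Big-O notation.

Each loop level contributes: 1 × log n × √n × log n. Multiplying the contributions gives O(√n log² n).

Answer: O(√n log² n)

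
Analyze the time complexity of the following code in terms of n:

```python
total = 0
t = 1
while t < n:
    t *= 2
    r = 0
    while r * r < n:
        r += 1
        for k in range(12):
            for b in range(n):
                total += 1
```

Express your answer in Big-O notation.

Each loop level contributes: log n × √n × 1 × n. Multiplying the contributions gives O(n√n log n).

Answer: O(n√n log n)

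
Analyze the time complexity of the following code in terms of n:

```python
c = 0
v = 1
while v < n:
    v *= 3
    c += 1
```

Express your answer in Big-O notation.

Each loop level contributes: log n. Multiplying the contributions gives O(log n).

Answer: O(log n)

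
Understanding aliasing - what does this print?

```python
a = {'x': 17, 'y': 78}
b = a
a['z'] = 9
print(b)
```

Key concept: dict aliasing.
Step by step:
`a = {'x': 17, 'y': 78}` → a = {'x': 17, 'y': 78}
`b = a` → b = {'x': 17, 'y': 78} (same object as a)
`a['z'] = 9` → a = {'x': 17, 'y': 78, 'z': 9} (same object as b); b = {'x': 17, 'y': 78, 'z': 9} (same object as a)
`print(b)` → prints {'x': 17, 'y': 78, 'z': 9}

Answer: {'x': 17, 'y': 78, 'z': 9}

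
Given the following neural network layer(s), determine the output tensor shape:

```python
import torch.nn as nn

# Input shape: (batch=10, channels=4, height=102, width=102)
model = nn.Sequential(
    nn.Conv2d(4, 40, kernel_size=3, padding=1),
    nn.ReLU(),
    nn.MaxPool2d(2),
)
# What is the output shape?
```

Input: (10, 4, 102, 102) -> after Conv2d: (10, 40, 102, 102) -> after ReLU: (10, 40, 102, 102) -> Output: (10, 40, 51, 51)

Answer: (10, 40, 51, 51)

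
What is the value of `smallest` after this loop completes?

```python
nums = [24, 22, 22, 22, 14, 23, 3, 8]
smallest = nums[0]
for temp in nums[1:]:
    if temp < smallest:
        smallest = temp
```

Minimum of [24, 22, 22, 22, 14, 23, 3, 8]
`smallest` takes the values: 24 → 22 → 14 → 3

Answer: 3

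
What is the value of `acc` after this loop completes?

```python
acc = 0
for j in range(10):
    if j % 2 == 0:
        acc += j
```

Sum of even numbers 0 to 9
`acc` takes the values: 0 → 2 → 6 → 12 → 20

Answer: 20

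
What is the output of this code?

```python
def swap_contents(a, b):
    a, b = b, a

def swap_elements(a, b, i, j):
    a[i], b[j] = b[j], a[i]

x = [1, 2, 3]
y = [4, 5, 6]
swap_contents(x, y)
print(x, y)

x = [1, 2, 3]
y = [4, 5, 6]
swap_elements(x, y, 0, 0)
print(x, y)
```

Key concept: parameter rebinding vs mutation.
Step by step:
`x = [1, 2, 3]` → x = [1, 2, 3]
`y = [4, 5, 6]` → y = [4, 5, 6]
`swap_contents(x, y)` → no visible change to tracked variables
`print(x, y)` → prints [1, 2, 3] [4, 5, 6]
`x = [1, 2, 3]` → x = [1, 2, 3]
`y = [4, 5, 6]` → y = [4, 5, 6]
`swap_elements(x, y, 0, 0)` → x = [4, 2, 3]; y = [1, 5, 6]
`print(x, y)` → prints [4, 2, 3] [1, 5, 6]

Answer:
[1, 2, 3] [4, 5, 6]
[4, 2, 3] [1, 5, 6]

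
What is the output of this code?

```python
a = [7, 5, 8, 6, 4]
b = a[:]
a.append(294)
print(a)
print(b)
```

Key concept: slice [:] creates copy.
Step by step:
`a = [7, 5, 8, 6, 4]` → a = [7, 5, 8, 6, 4]
`b = a[:]` → b = [7, 5, 8, 6, 4]
`a.append(294)` → a = [7, 5, 8, 6, 4, 294]
`print(a)` → prints [7, 5, 8, 6, 4, 294]
`print(b)` → prints [7, 5, 8, 6, 4]

Answer:
[7, 5, 8, 6, 4, 294]
[7, 5, 8, 6, 4]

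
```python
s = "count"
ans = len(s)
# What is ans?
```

Trace:
`s = "count"` → s = 'count'
`ans = len(s)` → ans = 5
So ans = 5

Answer: 5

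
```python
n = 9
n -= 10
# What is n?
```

Trace:
`n = 9` → n = 9
`n -= 10` → n = -1
So n = -1

Answer: -1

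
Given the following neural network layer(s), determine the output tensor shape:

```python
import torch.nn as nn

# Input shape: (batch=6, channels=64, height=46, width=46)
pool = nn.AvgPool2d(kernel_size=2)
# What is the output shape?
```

Input: (6, 64, 46, 46) -> Output: (6, 64, 23, 23)

Answer: (6, 64, 23, 23)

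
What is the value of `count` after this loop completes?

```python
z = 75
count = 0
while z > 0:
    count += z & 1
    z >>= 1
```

Count set bits in 75 (binary: 0b1001011)
`count` takes the values: 0 → 1 → 2 → 3 → 4

Answer: 4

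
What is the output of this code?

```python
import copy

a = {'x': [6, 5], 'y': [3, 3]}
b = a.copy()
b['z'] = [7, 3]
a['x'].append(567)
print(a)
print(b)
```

Key concept: shallow copy of dict with mutable values.
Step by step:
`a = {'x': [6, 5], 'y': [3, 3]}` → a = {'x': [6, 5], 'y': [3, 3]}
`b = a.copy()` → b = {'x': [6, 5], 'y': [3, 3]}
`b['z'] = [7, 3]` → b = {'x': [6, 5], 'y': [3, 3], 'z': [7, 3]}
`a['x'].append(567)` → a = {'x': [6, 5, 567], 'y': [3, 3]}; b = {'x': [6, 5, 567], 'y': [3, 3], 'z': [7, 3]}
`print(a)` → prints {'x': [6, 5, 567], 'y': [3, 3]}
`print(b)` → prints {'x': [6, 5, 567], 'y': [3, 3], 'z': [7, 3]}

Answer:
{'x': [6, 5, 567], 'y': [3, 3]}
{'x': [6, 5, 567], 'y': [3, 3], 'z': [7, 3]}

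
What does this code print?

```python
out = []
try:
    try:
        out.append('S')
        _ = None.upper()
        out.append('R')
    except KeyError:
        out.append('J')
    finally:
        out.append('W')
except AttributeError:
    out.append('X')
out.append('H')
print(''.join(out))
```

Execution trace: 'S' (inner try body) → 'W' (inner finally) → 'X' (outer except AttributeError) → 'H' (after the try/except). Output: SWXH

Answer: SWXH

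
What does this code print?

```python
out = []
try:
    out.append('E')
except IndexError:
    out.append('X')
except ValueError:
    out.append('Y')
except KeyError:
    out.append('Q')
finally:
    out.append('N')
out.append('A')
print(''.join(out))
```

Execution trace: 'E' (try body, no exception) → 'N' (finally) → 'A' (after the try/except). Output: ENA

Answer: ENA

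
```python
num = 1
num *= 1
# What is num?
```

Trace:
`num = 1` → num = 1
`num *= 1` → num = 1
So num = 1

Answer: 1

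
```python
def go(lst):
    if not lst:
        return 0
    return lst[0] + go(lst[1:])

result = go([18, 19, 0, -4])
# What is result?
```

18 + 19 + 0 + (-4) + 0 = 33

Answer: 33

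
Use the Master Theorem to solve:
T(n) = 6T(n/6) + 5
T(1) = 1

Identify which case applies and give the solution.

a=6, b=6, f(n)=5. log_6(6) = 1. Since c=0 < 1, Case 1 applies: T(n) = Θ(n^log_b(a)) = O(n).

Answer: O(n) - Case 1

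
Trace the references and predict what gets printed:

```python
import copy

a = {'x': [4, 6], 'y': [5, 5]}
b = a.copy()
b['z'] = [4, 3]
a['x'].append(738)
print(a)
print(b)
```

Key concept: shallow copy of dict with mutable values.
Step by step:
`a = {'x': [4, 6], 'y': [5, 5]}` → a = {'x': [4, 6], 'y': [5, 5]}
`b = a.copy()` → b = {'x': [4, 6], 'y': [5, 5]}
`b['z'] = [4, 3]` → b = {'x': [4, 6], 'y': [5, 5], 'z': [4, 3]}
`a['x'].append(738)` → a = {'x': [4, 6, 738], 'y': [5, 5]}; b = {'x': [4, 6, 738], 'y': [5, 5], 'z': [4, 3]}
`print(a)` → prints {'x': [4, 6, 738], 'y': [5, 5]}
`print(b)` → prints {'x': [4, 6, 738], 'y': [5, 5], 'z': [4, 3]}

Answer:
{'x': [4, 6, 738], 'y': [5, 5]}
{'x': [4, 6, 738], 'y': [5, 5], 'z': [4, 3]}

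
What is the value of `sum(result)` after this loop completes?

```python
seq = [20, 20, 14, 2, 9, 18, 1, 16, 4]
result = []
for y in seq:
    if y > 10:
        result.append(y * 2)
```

Sum of doubled values > 10
`result` takes the values: [] → [40] → [40, 40] → [40, 40, 28] → [40, 40, 28, 36] → [40, 40, 28, 36, 32]
So `sum(result)` = 176

Answer: 176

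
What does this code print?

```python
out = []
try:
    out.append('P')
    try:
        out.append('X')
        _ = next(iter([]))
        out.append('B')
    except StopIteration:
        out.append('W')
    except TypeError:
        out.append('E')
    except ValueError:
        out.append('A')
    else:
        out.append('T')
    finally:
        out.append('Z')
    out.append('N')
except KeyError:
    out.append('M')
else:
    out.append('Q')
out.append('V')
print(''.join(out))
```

Execution trace: 'P' (try body) → 'X' (inner try body) → 'W' (inner except StopIteration) → 'Z' (inner finally) → 'N' (try body, no exception) → 'Q' (else) → 'V' (after the try/except). Output: PXWZNQV

Answer: PXWZNQV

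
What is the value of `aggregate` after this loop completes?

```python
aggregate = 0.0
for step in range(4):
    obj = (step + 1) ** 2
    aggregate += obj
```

Sum of squared losses 1² + 2² + ... + 4²
`aggregate` takes the values: 0.0 → 1.0 → 5.0 → 14.0 → 30.0

Answer: 30.0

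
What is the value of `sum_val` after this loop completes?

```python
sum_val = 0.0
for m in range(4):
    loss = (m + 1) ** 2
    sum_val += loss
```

Sum of squared losses 1² + 2² + ... + 4²
`sum_val` takes the values: 0.0 → 1.0 → 5.0 → 14.0 → 30.0

Answer: 30.0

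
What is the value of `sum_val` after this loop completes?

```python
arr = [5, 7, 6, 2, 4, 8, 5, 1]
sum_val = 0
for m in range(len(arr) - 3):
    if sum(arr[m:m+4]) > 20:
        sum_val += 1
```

Count windows with sum > 20
`sum_val` takes the values: 0

Answer: 0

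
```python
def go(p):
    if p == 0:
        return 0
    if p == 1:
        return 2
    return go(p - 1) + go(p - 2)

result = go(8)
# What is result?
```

Build up from base cases: go(0)=0, go(1)=2, go(2)=2, go(3)=4, go(4)=6, go(5)=10, go(6)=16, ..., go(8)=42

Answer: 42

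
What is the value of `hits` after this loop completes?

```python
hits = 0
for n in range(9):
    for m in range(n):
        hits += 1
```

Triangle number: 0+1+2+...+8
`hits` takes the values: 0 → 1 → 2 → 3 → 4 → 5 → 6 → 7 → 8 → 9 → 10 → 11 → 12 → 13 → 14 → 15 → 16 → 17 → 18 → 19 → 20 → 21 → 22 → 23 → 24 → 25 → 26 → 27 → 28 → 29 → 30 → 31 → 32 → 33 → 34 → 35 → 36

Answer: 36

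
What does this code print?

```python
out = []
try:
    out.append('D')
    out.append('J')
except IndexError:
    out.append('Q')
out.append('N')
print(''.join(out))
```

Execution trace: 'D' (try body) → 'J' (try body, no exception) → 'N' (after the try/except). Output: DJN

Answer: DJN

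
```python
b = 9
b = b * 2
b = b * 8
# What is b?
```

Trace:
`b = 9` → b = 9
`b = b * 2` → b = 18
`b = b * 8` → b = 144
So b = 144

Answer: 144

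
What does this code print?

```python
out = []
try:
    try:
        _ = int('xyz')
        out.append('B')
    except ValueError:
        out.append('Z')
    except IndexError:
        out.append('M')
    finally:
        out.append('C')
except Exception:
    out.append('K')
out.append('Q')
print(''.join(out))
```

Execution trace: 'Z' (inner except ValueError) → 'C' (inner finally) → 'Q' (after the try/except). Output: ZCQ

Answer: ZCQ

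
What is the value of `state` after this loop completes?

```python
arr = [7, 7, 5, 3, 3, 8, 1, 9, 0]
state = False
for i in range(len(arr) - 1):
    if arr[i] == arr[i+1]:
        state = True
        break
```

Check consecutive duplicates in [7, 7, 5, 3, 3, 8, 1, 9, 0]
`state` takes the values: False → True

Answer: True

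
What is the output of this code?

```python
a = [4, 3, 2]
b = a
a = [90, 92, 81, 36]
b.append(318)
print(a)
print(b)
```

Key concept: rebinding vs mutation: a is rebound to a new list, b still points at the original.
Step by step:
`a = [4, 3, 2]` → a = [4, 3, 2]
`b = a` → b = [4, 3, 2] (same object as a)
`a = [90, 92, 81, 36]` → a = [90, 92, 81, 36]
`b.append(318)` → b = [4, 3, 2, 318]
`print(a)` → prints [90, 92, 81, 36]
`print(b)` → prints [4, 3, 2, 318]

Answer:
[90, 92, 81, 36]
[4, 3, 2, 318]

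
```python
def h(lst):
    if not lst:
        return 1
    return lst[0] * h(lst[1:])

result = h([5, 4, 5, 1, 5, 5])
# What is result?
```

Product over [5, 4, 5, 1, 5, 5] = 5 * 4 * 5 * 1 * 5 * 5 = 2500

Answer: 2500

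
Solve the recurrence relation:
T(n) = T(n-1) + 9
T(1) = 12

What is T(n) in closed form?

Unrolling: T(n) = T(1) + 9·(n-1) = 12 + 9(n-1) = 9n + 3.

Answer: T(n) = 9n + 3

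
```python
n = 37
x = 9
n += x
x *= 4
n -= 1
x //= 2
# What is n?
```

Trace:
`n = 37` → n = 37
`x = 9` → x = 9
`n += x` → n = 46
`x *= 4` → x = 36
`n -= 1` → n = 45
`x //= 2` → x = 18
So n = 45

Answer: 45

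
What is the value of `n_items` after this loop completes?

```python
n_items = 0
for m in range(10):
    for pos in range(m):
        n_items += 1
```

Triangle number: 0+1+2+...+9
`n_items` takes the values: 0 → 1 → 2 → 3 → 4 → 5 → 6 → 7 → 8 → 9 → 10 → 11 → 12 → 13 → 14 → 15 → 16 → 17 → 18 → 19 → 20 → 21 → 22 → 23 → 24 → 25 → 26 → 27 → 28 → 29 → … → 41 → 42 → 43 → 44 → 45

Answer: 45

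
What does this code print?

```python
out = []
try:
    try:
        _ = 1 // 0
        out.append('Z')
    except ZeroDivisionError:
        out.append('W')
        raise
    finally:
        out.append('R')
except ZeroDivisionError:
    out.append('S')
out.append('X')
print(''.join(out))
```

Execution trace: 'W' (inner except ZeroDivisionError) → 'R' (inner finally) → 'S' (outer except ZeroDivisionError) → 'X' (after the try/except). Output: WRSX

Answer: WRSX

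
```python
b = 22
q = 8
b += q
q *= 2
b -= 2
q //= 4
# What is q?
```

Trace:
`b = 22` → b = 22
`q = 8` → q = 8
`b += q` → b = 30
`q *= 2` → q = 16
`b -= 2` → b = 28
`q //= 4` → q = 4
So q = 4

Answer: 4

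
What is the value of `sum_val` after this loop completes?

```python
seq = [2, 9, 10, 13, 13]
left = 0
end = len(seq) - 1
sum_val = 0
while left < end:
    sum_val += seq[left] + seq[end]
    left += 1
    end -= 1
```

Sum of pairs from ends
`sum_val` takes the values: 0 → 15 → 37

Answer: 37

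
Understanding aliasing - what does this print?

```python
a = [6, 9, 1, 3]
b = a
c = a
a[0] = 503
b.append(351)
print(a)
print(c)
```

Key concept: multiple aliases.
Step by step:
`a = [6, 9, 1, 3]` → a = [6, 9, 1, 3]
`b = a` → b = [6, 9, 1, 3] (same object as a)
`c = a` → c = [6, 9, 1, 3] (same object as a, b)
`a[0] = 503` → a = [503, 9, 1, 3] (same object as b, c); b = [503, 9, 1, 3] (same object as a, c); c = [503, 9, 1, 3] (same object as a, b)
`b.append(351)` → a = [503, 9, 1, 3, 351] (same object as b, c); b = [503, 9, 1, 3, 351] (same object as a, c); c = [503, 9, 1, 3, 351] (same object as a, b)
`print(a)` → prints [503, 9, 1, 3, 351]
`print(c)` → prints [503, 9, 1, 3, 351]

Answer:
[503, 9, 1, 3, 351]
[503, 9, 1, 3, 351]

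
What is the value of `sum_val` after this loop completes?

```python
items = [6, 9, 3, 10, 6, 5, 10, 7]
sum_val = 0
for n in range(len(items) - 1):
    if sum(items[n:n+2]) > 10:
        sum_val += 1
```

Count windows with sum > 10
`sum_val` takes the values: 0 → 1 → 2 → 3 → 4 → 5 → 6 → 7

Answer: 7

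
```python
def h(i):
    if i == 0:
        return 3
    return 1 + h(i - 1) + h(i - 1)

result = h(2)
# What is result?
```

h(i) = 1 + 2·h(i-1), h(0)=3. Closed form: (3+1)·2^2 - 1 = 15.

Answer: 15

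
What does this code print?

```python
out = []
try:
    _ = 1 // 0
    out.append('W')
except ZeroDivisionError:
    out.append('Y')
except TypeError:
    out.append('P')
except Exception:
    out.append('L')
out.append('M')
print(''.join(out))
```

Execution trace: 'Y' (except ZeroDivisionError) → 'M' (after the try/except). Output: YM

Answer: YM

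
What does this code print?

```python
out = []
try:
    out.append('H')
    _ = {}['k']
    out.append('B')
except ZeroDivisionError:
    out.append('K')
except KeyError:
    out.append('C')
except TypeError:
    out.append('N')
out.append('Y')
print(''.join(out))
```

Execution trace: 'H' (try body) → 'C' (except KeyError) → 'Y' (after the try/except). Output: HCY

Answer: HCY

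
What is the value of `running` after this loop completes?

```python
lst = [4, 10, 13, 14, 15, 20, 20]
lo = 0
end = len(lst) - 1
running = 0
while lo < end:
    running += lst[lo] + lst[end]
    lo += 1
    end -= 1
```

Sum of pairs from ends
`running` takes the values: 0 → 24 → 54 → 82

Answer: 82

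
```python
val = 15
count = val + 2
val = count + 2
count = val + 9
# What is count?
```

Trace:
`val = 15` → val = 15
`count = val + 2` → count = 17
`val = count + 2` → val = 19
`count = val + 9` → count = 28
So count = 28

Answer: 28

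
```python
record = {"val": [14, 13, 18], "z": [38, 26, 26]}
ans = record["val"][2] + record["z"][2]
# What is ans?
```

Trace:
`record = {"val": [14, 13, 18], "z": [38, 26, 26]}` → record = {'val': [14, 13, 18], 'z': [38, 26, 26]}
`ans = record["val"][2] + record["z"][2]` → ans = 44
So ans = 44

Answer: 44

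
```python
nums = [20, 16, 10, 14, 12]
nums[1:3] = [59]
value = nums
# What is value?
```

Trace:
`nums = [20, 16, 10, 14, 12]` → nums = [20, 16, 10, 14, 12]
`nums[1:3] = [59]` → nums = [20, 59, 14, 12]
`value = nums` → value = [20, 59, 14, 12]
So value = [20, 59, 14, 12]

Answer: [20, 59, 14, 12]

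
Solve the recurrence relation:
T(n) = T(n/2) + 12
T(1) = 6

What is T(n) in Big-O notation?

Each step divides n by 2 and adds 12. After log_2(n) steps we reach T(1)=6. So T(n) = 12·log_2(n) + 6 = O(log n).

Answer: O(log n)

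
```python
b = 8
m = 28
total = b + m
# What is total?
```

Trace:
`b = 8` → b = 8
`m = 28` → m = 28
`total = b + m` → total = 36
So total = 36

Answer: 36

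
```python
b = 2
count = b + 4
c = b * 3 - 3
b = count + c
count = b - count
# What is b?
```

Trace:
`b = 2` → b = 2
`count = b + 4` → count = 6
`c = b * 3 - 3` → c = 3
`b = count + c` → b = 9
`count = b - count` → count = 3
So b = 9

Answer: 9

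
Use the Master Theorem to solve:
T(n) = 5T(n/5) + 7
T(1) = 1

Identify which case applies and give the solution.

a=5, b=5, f(n)=7. log_5(5) = 1. Since c=0 < 1, Case 1 applies: T(n) = Θ(n^log_b(a)) = O(n).

Answer: O(n) - Case 1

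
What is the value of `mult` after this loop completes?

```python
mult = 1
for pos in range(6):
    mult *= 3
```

3^6 = 729
`mult` takes the values: 1 → 3 → 9 → 27 → 81 → 243 → 729

Answer: 729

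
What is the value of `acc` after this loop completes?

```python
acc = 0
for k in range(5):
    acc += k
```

Sum of 0 to 4 = 10
`acc` takes the values: 0 → 1 → 3 → 6 → 10

Answer: 10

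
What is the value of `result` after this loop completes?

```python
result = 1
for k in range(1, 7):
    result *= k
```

6! = 720
`result` takes the values: 1 → 2 → 6 → 24 → 120 → 720

Answer: 720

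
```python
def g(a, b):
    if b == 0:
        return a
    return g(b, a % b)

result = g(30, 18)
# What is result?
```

g(30, 18) -> g(18, 12) -> g(12, 6) -> g(6, 0) -> 6

Answer: 6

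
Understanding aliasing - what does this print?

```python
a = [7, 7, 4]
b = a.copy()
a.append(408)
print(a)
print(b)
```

Key concept: list.copy() creates independent copy.
Step by step:
`a = [7, 7, 4]` → a = [7, 7, 4]
`b = a.copy()` → b = [7, 7, 4]
`a.append(408)` → a = [7, 7, 4, 408]
`print(a)` → prints [7, 7, 4, 408]
`print(b)` → prints [7, 7, 4]

Answer:
[7, 7, 4, 408]
[7, 7, 4]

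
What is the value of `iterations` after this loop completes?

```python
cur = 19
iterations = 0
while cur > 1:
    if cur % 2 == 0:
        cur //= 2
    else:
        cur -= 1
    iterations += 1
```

Steps to reduce 19 to 1
`iterations` takes the values: 0 → 1 → 2 → 3 → 4 → 5 → 6

Answer: 6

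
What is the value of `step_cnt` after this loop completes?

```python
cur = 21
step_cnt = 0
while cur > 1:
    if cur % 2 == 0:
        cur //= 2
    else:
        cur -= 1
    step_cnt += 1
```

Steps to reduce 21 to 1
`step_cnt` takes the values: 0 → 1 → 2 → 3 → 4 → 5 → 6

Answer: 6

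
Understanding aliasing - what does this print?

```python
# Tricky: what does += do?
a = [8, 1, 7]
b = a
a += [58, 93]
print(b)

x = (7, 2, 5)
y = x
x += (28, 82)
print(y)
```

Key concept: += behavior differs for mutable vs immutable.
Step by step:
`a = [8, 1, 7]` → a = [8, 1, 7]
`b = a` → b = [8, 1, 7] (same object as a)
`a += [58, 93]` → a = [8, 1, 7, 58, 93] (same object as b); b = [8, 1, 7, 58, 93] (same object as a)
`print(b)` → prints [8, 1, 7, 58, 93]
`x = (7, 2, 5)` → x = (7, 2, 5)
`y = x` → y = (7, 2, 5)
`x += (28, 82)` → x = (7, 2, 5, 28, 82)
`print(y)` → prints (7, 2, 5)

Answer:
[8, 1, 7, 58, 93]
(7, 2, 5)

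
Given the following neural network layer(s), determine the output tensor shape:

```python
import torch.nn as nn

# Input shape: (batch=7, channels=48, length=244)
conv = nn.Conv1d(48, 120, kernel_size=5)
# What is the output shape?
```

Input: (7, 48, 244) -> Output: (7, 120, 240)

Answer: (7, 120, 240)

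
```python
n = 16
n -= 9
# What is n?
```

Trace:
`n = 16` → n = 16
`n -= 9` → n = 7
So n = 7

Answer: 7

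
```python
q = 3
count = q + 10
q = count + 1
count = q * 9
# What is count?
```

Trace:
`q = 3` → q = 3
`count = q + 10` → count = 13
`q = count + 1` → q = 14
`count = q * 9` → count = 126
So count = 126

Answer: 126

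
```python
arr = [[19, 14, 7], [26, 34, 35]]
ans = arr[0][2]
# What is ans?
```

Trace:
`arr = [[19, 14, 7], [26, 34, 35]]` → arr = [[19, 14, 7], [26, 34, 35]]
`ans = arr[0][2]` → ans = 7
So ans = 7

Answer: 7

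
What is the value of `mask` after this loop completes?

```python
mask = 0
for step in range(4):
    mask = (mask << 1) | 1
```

Build 4 consecutive 1-bits: 0b1111
`mask` takes the values: 0 → 1 → 3 → 7 → 15

Answer: 15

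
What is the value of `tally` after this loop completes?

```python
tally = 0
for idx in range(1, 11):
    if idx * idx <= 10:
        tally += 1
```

Count numbers where idx² ≤ 10
`tally` takes the values: 0 → 1 → 2 → 3

Answer: 3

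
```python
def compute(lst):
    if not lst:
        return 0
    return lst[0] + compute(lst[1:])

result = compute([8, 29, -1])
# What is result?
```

8 + 29 + (-1) + 0 = 36

Answer: 36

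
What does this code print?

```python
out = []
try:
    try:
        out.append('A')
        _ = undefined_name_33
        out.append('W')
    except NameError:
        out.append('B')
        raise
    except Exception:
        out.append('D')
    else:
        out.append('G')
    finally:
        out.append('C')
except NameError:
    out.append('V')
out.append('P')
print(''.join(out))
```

Execution trace: 'A' (try body) → 'B' (except NameError) → 'C' (finally) → 'V' (outer except NameError) → 'P' (after the try/except). Output: ABCVP

Answer: ABCVP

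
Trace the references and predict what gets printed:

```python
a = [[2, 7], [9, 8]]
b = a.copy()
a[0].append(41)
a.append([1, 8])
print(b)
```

Key concept: shallow copy with nested lists.
Step by step:
`a = [[2, 7], [9, 8]]` → a = [[2, 7], [9, 8]]
`b = a.copy()` → b = [[2, 7], [9, 8]]
`a[0].append(41)` → a = [[2, 7, 41], [9, 8]]; b = [[2, 7, 41], [9, 8]]
`a.append([1, 8])` → a = [[2, 7, 41], [9, 8], [1, 8]]
`print(b)` → prints [[2, 7, 41], [9, 8]]

Answer: [[2, 7, 41], [9, 8]]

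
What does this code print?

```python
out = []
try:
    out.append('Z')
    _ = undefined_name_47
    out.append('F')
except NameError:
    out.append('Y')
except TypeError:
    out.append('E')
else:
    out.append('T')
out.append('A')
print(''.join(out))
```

Execution trace: 'Z' (try body) → 'Y' (except NameError) → 'A' (after the try/except). Output: ZYA

Answer: ZYA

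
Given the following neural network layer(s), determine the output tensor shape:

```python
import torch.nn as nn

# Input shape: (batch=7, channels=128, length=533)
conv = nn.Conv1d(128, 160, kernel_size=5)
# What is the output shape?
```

Input: (7, 128, 533) -> Output: (7, 160, 529)

Answer: (7, 160, 529)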